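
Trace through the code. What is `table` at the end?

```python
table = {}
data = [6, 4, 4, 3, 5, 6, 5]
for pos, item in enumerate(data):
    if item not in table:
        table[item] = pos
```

Let's trace through this code step by step.

Initialize: table = {}
Initialize: data = [6, 4, 4, 3, 5, 6, 5]
Entering loop: for pos, item in enumerate(data):

After execution: table = {6: 0, 4: 1, 3: 3, 5: 4}
{6: 0, 4: 1, 3: 3, 5: 4}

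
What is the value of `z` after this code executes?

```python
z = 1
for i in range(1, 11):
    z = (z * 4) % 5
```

Let's trace through this code step by step.

Initialize: z = 1
Entering loop: for i in range(1, 11):

After execution: z = 1
1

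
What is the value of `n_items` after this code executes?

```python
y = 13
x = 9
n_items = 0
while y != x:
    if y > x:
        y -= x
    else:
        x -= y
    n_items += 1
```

Let's trace through this code step by step.

Initialize: y = 13
Initialize: x = 9
Initialize: n_items = 0
Entering loop: while y != x:

After execution: n_items = 6
6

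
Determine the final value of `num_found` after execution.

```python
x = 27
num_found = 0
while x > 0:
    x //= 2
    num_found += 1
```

Let's trace through this code step by step.

Initialize: x = 27
Initialize: num_found = 0
Entering loop: while x > 0:

After execution: num_found = 5
5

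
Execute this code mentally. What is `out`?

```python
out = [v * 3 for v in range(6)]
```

Let's trace through this code step by step.

Initialize: out = [v * 3 for v in range(6)]

After execution: out = [0, 3, 6, 9, 12, 15]
[0, 3, 6, 9, 12, 15]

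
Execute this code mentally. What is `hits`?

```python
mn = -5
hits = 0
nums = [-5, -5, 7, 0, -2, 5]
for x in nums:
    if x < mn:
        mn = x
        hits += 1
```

Let's trace through this code step by step.

Initialize: mn = -5
Initialize: hits = 0
Initialize: nums = [-5, -5, 7, 0, -2, 5]
Entering loop: for x in nums:

After execution: hits = 0
0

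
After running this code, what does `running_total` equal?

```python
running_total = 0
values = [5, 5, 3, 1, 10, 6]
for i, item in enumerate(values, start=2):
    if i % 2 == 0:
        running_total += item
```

Let's trace through this code step by step.

Initialize: running_total = 0
Initialize: values = [5, 5, 3, 1, 10, 6]
Entering loop: for i, item in enumerate(values, start=2):

After execution: running_total = 18
18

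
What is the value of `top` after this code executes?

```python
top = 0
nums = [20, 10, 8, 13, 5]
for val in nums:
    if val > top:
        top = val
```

Let's trace through this code step by step.

Initialize: top = 0
Initialize: nums = [20, 10, 8, 13, 5]
Entering loop: for val in nums:

After execution: top = 20
20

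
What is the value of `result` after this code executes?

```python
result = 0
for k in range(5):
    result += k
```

Let's trace through this code step by step.

Initialize: result = 0
Entering loop: for k in range(5):

After execution: result = 10
10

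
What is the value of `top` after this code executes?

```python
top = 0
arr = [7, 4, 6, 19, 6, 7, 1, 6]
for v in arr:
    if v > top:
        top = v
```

Let's trace through this code step by step.

Initialize: top = 0
Initialize: arr = [7, 4, 6, 19, 6, 7, 1, 6]
Entering loop: for v in arr:

After execution: top = 19
19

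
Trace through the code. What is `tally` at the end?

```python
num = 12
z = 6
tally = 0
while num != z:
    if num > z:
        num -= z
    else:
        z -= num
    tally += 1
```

Let's trace through this code step by step.

Initialize: num = 12
Initialize: z = 6
Initialize: tally = 0
Entering loop: while num != z:

After execution: tally = 1
1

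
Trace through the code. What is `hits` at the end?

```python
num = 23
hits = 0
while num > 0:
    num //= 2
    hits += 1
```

Let's trace through this code step by step.

Initialize: num = 23
Initialize: hits = 0
Entering loop: while num > 0:

After execution: hits = 5
5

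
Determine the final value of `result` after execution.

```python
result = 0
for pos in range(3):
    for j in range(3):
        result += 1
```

Let's trace through this code step by step.

Initialize: result = 0
Entering loop: for pos in range(3):

After execution: result = 9
9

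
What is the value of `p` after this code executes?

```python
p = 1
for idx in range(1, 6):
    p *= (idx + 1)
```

Let's trace through this code step by step.

Initialize: p = 1
Entering loop: for idx in range(1, 6):

After execution: p = 720
720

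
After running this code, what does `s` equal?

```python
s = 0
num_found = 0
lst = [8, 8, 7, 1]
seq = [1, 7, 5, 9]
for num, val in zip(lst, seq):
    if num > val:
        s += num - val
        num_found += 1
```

Let's trace through this code step by step.

Initialize: s = 0
Initialize: num_found = 0
Initialize: lst = [8, 8, 7, 1]
Initialize: seq = [1, 7, 5, 9]
Entering loop: for num, val in zip(lst, seq):

After execution: s = 10
10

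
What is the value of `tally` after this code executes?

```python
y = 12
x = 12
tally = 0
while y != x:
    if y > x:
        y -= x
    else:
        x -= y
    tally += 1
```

Let's trace through this code step by step.

Initialize: y = 12
Initialize: x = 12
Initialize: tally = 0
Entering loop: while y != x:

After execution: tally = 0
0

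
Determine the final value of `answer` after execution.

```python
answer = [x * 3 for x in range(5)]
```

Let's trace through this code step by step.

Initialize: answer = [x * 3 for x in range(5)]

After execution: answer = [0, 3, 6, 9, 12]
[0, 3, 6, 9, 12]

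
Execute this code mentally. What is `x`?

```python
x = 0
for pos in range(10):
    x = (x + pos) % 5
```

Let's trace through this code step by step.

Initialize: x = 0
Entering loop: for pos in range(10):

After execution: x = 0
0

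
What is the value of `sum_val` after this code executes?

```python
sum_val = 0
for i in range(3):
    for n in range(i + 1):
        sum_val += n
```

Let's trace through this code step by step.

Initialize: sum_val = 0
Entering loop: for i in range(3):

After execution: sum_val = 4
4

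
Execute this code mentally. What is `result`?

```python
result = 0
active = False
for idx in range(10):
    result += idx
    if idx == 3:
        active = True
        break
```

Let's trace through this code step by step.

Initialize: result = 0
Initialize: active = False
Entering loop: for idx in range(10):

After execution: result = 6
6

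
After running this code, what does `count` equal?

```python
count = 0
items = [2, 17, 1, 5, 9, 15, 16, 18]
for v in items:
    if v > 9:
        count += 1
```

Let's trace through this code step by step.

Initialize: count = 0
Initialize: items = [2, 17, 1, 5, 9, 15, 16, 18]
Entering loop: for v in items:

After execution: count = 4
4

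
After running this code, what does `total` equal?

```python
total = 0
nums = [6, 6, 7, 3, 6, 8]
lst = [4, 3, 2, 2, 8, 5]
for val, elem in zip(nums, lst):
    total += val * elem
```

Let's trace through this code step by step.

Initialize: total = 0
Initialize: nums = [6, 6, 7, 3, 6, 8]
Initialize: lst = [4, 3, 2, 2, 8, 5]
Entering loop: for val, elem in zip(nums, lst):

After execution: total = 150
150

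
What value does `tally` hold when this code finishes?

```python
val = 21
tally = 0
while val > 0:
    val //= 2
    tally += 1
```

Let's trace through this code step by step.

Initialize: val = 21
Initialize: tally = 0
Entering loop: while val > 0:

After execution: tally = 5
5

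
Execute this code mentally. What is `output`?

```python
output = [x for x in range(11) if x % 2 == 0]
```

Let's trace through this code step by step.

Initialize: output = [x for x in range(11) if x % 2 == 0]

After execution: output = [0, 2, 4, 6, 8, 10]
[0, 2, 4, 6, 8, 10]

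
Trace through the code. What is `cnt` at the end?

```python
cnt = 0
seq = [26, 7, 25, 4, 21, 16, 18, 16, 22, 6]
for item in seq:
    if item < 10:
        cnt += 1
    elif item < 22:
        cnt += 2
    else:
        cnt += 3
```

Let's trace through this code step by step.

Initialize: cnt = 0
Initialize: seq = [26, 7, 25, 4, 21, 16, 18, 16, 22, 6]
Entering loop: for item in seq:

After execution: cnt = 20
20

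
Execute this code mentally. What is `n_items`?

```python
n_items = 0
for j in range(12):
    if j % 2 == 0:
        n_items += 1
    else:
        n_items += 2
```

Let's trace through this code step by step.

Initialize: n_items = 0
Entering loop: for j in range(12):

After execution: n_items = 18
18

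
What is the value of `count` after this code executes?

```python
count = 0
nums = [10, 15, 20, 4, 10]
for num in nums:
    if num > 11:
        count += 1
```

Let's trace through this code step by step.

Initialize: count = 0
Initialize: nums = [10, 15, 20, 4, 10]
Entering loop: for num in nums:

After execution: count = 2
2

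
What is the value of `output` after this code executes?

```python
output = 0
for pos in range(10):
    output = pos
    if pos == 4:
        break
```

Let's trace through this code step by step.

Initialize: output = 0
Entering loop: for pos in range(10):

After execution: output = 4
4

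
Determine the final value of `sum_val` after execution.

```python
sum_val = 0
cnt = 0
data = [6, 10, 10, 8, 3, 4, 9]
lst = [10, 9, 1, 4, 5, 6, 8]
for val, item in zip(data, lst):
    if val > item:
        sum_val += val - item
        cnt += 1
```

Let's trace through this code step by step.

Initialize: sum_val = 0
Initialize: cnt = 0
Initialize: data = [6, 10, 10, 8, 3, 4, 9]
Initialize: lst = [10, 9, 1, 4, 5, 6, 8]
Entering loop: for val, item in zip(data, lst):

After execution: sum_val = 15
15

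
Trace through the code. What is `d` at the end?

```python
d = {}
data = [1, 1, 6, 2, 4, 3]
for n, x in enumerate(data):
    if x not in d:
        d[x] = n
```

Let's trace through this code step by step.

Initialize: d = {}
Initialize: data = [1, 1, 6, 2, 4, 3]
Entering loop: for n, x in enumerate(data):

After execution: d = {1: 0, 6: 2, 2: 3, 4: 4, 3: 5}
{1: 0, 6: 2, 2: 3, 4: 4, 3: 5}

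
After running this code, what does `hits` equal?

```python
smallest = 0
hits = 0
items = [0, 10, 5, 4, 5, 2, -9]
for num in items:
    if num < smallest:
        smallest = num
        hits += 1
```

Let's trace through this code step by step.

Initialize: smallest = 0
Initialize: hits = 0
Initialize: items = [0, 10, 5, 4, 5, 2, -9]
Entering loop: for num in items:

After execution: hits = 1
1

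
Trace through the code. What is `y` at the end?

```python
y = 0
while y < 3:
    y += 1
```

Let's trace through this code step by step.

Initialize: y = 0
Entering loop: while y < 3:

After execution: y = 3
3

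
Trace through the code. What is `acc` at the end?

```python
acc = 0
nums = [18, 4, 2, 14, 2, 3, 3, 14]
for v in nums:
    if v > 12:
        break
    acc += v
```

Let's trace through this code step by step.

Initialize: acc = 0
Initialize: nums = [18, 4, 2, 14, 2, 3, 3, 14]
Entering loop: for v in nums:

After execution: acc = 0
0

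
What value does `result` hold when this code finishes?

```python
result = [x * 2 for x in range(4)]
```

Let's trace through this code step by step.

Initialize: result = [x * 2 for x in range(4)]

After execution: result = [0, 2, 4, 6]
[0, 2, 4, 6]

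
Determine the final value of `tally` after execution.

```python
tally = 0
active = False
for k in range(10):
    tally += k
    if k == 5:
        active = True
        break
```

Let's trace through this code step by step.

Initialize: tally = 0
Initialize: active = False
Entering loop: for k in range(10):

After execution: tally = 15
15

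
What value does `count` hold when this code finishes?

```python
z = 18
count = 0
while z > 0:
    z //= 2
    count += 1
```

Let's trace through this code step by step.

Initialize: z = 18
Initialize: count = 0
Entering loop: while z > 0:

After execution: count = 5
5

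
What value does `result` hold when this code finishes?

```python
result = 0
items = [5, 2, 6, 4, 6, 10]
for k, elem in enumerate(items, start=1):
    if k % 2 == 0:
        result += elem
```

Let's trace through this code step by step.

Initialize: result = 0
Initialize: items = [5, 2, 6, 4, 6, 10]
Entering loop: for k, elem in enumerate(items, start=1):

After execution: result = 16
16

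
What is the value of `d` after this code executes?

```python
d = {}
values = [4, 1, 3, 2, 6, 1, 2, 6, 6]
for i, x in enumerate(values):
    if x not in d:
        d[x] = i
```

Let's trace through this code step by step.

Initialize: d = {}
Initialize: values = [4, 1, 3, 2, 6, 1, 2, 6, 6]
Entering loop: for i, x in enumerate(values):

After execution: d = {4: 0, 1: 1, 3: 2, 2: 3, 6: 4}
{4: 0, 1: 1, 3: 2, 2: 3, 6: 4}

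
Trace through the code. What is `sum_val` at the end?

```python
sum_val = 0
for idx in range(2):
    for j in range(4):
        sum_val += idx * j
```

Let's trace through this code step by step.

Initialize: sum_val = 0
Entering loop: for idx in range(2):

After execution: sum_val = 6
6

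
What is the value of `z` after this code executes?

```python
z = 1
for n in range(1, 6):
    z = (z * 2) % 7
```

Let's trace through this code step by step.

Initialize: z = 1
Entering loop: for n in range(1, 6):

After execution: z = 4
4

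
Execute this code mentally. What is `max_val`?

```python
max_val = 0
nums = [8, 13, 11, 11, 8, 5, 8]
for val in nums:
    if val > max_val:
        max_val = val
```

Let's trace through this code step by step.

Initialize: max_val = 0
Initialize: nums = [8, 13, 11, 11, 8, 5, 8]
Entering loop: for val in nums:

After execution: max_val = 13
13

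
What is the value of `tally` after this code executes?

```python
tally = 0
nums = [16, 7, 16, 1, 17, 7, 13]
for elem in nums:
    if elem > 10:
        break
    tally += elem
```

Let's trace through this code step by step.

Initialize: tally = 0
Initialize: nums = [16, 7, 16, 1, 17, 7, 13]
Entering loop: for elem in nums:

After execution: tally = 0
0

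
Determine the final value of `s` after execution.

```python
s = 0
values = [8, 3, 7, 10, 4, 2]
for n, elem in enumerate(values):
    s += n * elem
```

Let's trace through this code step by step.

Initialize: s = 0
Initialize: values = [8, 3, 7, 10, 4, 2]
Entering loop: for n, elem in enumerate(values):

After execution: s = 73
73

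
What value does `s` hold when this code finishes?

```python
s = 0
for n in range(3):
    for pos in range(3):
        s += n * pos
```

Let's trace through this code step by step.

Initialize: s = 0
Entering loop: for n in range(3):

After execution: s = 9
9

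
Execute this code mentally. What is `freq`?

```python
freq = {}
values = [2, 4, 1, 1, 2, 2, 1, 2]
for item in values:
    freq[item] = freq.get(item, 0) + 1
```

Let's trace through this code step by step.

Initialize: freq = {}
Initialize: values = [2, 4, 1, 1, 2, 2, 1, 2]
Entering loop: for item in values:

After execution: freq = {2: 4, 4: 1, 1: 3}
{2: 4, 4: 1, 1: 3}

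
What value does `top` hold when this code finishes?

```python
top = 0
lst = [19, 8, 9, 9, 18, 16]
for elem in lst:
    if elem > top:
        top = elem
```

Let's trace through this code step by step.

Initialize: top = 0
Initialize: lst = [19, 8, 9, 9, 18, 16]
Entering loop: for elem in lst:

After execution: top = 19
19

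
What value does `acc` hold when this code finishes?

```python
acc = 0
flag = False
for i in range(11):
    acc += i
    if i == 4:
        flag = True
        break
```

Let's trace through this code step by step.

Initialize: acc = 0
Initialize: flag = False
Entering loop: for i in range(11):

After execution: acc = 10
10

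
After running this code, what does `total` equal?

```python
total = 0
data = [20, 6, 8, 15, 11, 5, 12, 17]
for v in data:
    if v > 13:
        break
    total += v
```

Let's trace through this code step by step.

Initialize: total = 0
Initialize: data = [20, 6, 8, 15, 11, 5, 12, 17]
Entering loop: for v in data:

After execution: total = 0
0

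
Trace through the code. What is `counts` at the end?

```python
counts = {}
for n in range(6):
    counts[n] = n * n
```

Let's trace through this code step by step.

Initialize: counts = {}
Entering loop: for n in range(6):

After execution: counts = {0: 0, 1: 1, 2: 4, 3: 9, 4: 16, 5: 25}
{0: 0, 1: 1, 2: 4, 3: 9, 4: 16, 5: 25}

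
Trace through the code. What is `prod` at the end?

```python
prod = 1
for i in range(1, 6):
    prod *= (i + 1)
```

Let's trace through this code step by step.

Initialize: prod = 1
Entering loop: for i in range(1, 6):

After execution: prod = 720
720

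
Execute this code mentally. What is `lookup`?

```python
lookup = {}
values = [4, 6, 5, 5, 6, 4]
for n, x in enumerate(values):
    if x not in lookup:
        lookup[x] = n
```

Let's trace through this code step by step.

Initialize: lookup = {}
Initialize: values = [4, 6, 5, 5, 6, 4]
Entering loop: for n, x in enumerate(values):

After execution: lookup = {4: 0, 6: 1, 5: 2}
{4: 0, 6: 1, 5: 2}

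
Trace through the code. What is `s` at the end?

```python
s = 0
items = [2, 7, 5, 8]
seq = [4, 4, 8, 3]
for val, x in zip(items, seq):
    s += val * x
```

Let's trace through this code step by step.

Initialize: s = 0
Initialize: items = [2, 7, 5, 8]
Initialize: seq = [4, 4, 8, 3]
Entering loop: for val, x in zip(items, seq):

After execution: s = 100
100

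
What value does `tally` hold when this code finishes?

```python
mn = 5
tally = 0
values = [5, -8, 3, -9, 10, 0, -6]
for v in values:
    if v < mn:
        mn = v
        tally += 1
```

Let's trace through this code step by step.

Initialize: mn = 5
Initialize: tally = 0
Initialize: values = [5, -8, 3, -9, 10, 0, -6]
Entering loop: for v in values:

After execution: tally = 2
2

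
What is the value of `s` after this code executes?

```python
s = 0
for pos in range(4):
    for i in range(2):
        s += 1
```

Let's trace through this code step by step.

Initialize: s = 0
Entering loop: for pos in range(4):

After execution: s = 8
8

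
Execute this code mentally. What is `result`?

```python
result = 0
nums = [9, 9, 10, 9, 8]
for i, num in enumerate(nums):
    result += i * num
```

Let's trace through this code step by step.

Initialize: result = 0
Initialize: nums = [9, 9, 10, 9, 8]
Entering loop: for i, num in enumerate(nums):

After execution: result = 88
88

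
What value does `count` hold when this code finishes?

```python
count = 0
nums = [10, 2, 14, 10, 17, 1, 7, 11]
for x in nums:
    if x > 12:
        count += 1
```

Let's trace through this code step by step.

Initialize: count = 0
Initialize: nums = [10, 2, 14, 10, 17, 1, 7, 11]
Entering loop: for x in nums:

After execution: count = 2
2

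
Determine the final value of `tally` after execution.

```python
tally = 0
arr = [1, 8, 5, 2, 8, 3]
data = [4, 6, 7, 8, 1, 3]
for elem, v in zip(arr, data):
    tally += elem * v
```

Let's trace through this code step by step.

Initialize: tally = 0
Initialize: arr = [1, 8, 5, 2, 8, 3]
Initialize: data = [4, 6, 7, 8, 1, 3]
Entering loop: for elem, v in zip(arr, data):

After execution: tally = 120
120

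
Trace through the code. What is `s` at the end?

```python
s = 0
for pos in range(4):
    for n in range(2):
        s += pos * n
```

Let's trace through this code step by step.

Initialize: s = 0
Entering loop: for pos in range(4):

After execution: s = 6
6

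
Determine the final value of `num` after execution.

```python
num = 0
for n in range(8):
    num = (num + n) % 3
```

Let's trace through this code step by step.

Initialize: num = 0
Entering loop: for n in range(8):

After execution: num = 1
1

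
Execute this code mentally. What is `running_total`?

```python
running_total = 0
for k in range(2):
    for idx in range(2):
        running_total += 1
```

Let's trace through this code step by step.

Initialize: running_total = 0
Entering loop: for k in range(2):

After execution: running_total = 4
4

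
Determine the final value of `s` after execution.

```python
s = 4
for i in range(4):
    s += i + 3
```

Let's trace through this code step by step.

Initialize: s = 4
Entering loop: for i in range(4):

After execution: s = 22
22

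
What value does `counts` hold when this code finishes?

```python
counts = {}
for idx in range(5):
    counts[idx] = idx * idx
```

Let's trace through this code step by step.

Initialize: counts = {}
Entering loop: for idx in range(5):

After execution: counts = {0: 0, 1: 1, 2: 4, 3: 9, 4: 16}
{0: 0, 1: 1, 2: 4, 3: 9, 4: 16}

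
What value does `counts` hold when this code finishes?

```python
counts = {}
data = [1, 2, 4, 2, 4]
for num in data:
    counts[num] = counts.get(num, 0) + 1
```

Let's trace through this code step by step.

Initialize: counts = {}
Initialize: data = [1, 2, 4, 2, 4]
Entering loop: for num in data:

After execution: counts = {1: 1, 2: 2, 4: 2}
{1: 1, 2: 2, 4: 2}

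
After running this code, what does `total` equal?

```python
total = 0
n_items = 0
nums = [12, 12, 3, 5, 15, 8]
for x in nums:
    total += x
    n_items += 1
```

Let's trace through this code step by step.

Initialize: total = 0
Initialize: n_items = 0
Initialize: nums = [12, 12, 3, 5, 15, 8]
Entering loop: for x in nums:

After execution: total = 55
55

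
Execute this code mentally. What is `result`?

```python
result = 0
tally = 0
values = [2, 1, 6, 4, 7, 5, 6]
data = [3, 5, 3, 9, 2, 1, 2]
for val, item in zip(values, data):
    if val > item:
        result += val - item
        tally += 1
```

Let's trace through this code step by step.

Initialize: result = 0
Initialize: tally = 0
Initialize: values = [2, 1, 6, 4, 7, 5, 6]
Initialize: data = [3, 5, 3, 9, 2, 1, 2]
Entering loop: for val, item in zip(values, data):

After execution: result = 16
16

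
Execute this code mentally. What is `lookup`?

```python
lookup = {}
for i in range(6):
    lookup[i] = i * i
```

Let's trace through this code step by step.

Initialize: lookup = {}
Entering loop: for i in range(6):

After execution: lookup = {0: 0, 1: 1, 2: 4, 3: 9, 4: 16, 5: 25}
{0: 0, 1: 1, 2: 4, 3: 9, 4: 16, 5: 25}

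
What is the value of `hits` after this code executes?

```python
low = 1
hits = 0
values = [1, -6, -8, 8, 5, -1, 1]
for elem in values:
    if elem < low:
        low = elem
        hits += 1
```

Let's trace through this code step by step.

Initialize: low = 1
Initialize: hits = 0
Initialize: values = [1, -6, -8, 8, 5, -1, 1]
Entering loop: for elem in values:

After execution: hits = 2
2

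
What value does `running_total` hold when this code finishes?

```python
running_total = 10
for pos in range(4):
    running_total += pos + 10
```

Let's trace through this code step by step.

Initialize: running_total = 10
Entering loop: for pos in range(4):

After execution: running_total = 56
56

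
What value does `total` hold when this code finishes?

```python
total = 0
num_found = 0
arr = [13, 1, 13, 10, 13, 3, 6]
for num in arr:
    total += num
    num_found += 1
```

Let's trace through this code step by step.

Initialize: total = 0
Initialize: num_found = 0
Initialize: arr = [13, 1, 13, 10, 13, 3, 6]
Entering loop: for num in arr:

After execution: total = 59
59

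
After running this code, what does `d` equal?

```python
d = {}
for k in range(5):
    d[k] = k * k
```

Let's trace through this code step by step.

Initialize: d = {}
Entering loop: for k in range(5):

After execution: d = {0: 0, 1: 1, 2: 4, 3: 9, 4: 16}
{0: 0, 1: 1, 2: 4, 3: 9, 4: 16}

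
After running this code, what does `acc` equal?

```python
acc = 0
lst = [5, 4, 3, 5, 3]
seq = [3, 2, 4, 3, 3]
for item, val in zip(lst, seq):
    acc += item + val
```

Let's trace through this code step by step.

Initialize: acc = 0
Initialize: lst = [5, 4, 3, 5, 3]
Initialize: seq = [3, 2, 4, 3, 3]
Entering loop: for item, val in zip(lst, seq):

After execution: acc = 35
35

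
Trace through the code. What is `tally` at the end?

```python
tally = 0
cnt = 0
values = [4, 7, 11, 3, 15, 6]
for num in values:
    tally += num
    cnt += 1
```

Let's trace through this code step by step.

Initialize: tally = 0
Initialize: cnt = 0
Initialize: values = [4, 7, 11, 3, 15, 6]
Entering loop: for num in values:

After execution: tally = 46
46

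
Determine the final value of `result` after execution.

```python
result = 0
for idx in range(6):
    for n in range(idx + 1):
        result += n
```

Let's trace through this code step by step.

Initialize: result = 0
Entering loop: for idx in range(6):

After execution: result = 35
35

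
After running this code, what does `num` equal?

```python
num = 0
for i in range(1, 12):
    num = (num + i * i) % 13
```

Let's trace through this code step by step.

Initialize: num = 0
Entering loop: for i in range(1, 12):

After execution: num = 12
12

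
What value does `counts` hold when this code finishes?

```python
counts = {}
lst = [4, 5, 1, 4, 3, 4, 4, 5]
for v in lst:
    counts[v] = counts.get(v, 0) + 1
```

Let's trace through this code step by step.

Initialize: counts = {}
Initialize: lst = [4, 5, 1, 4, 3, 4, 4, 5]
Entering loop: for v in lst:

After execution: counts = {4: 4, 5: 2, 1: 1, 3: 1}
{4: 4, 5: 2, 1: 1, 3: 1}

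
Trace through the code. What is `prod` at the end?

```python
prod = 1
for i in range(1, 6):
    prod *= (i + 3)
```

Let's trace through this code step by step.

Initialize: prod = 1
Entering loop: for i in range(1, 6):

After execution: prod = 6720
6720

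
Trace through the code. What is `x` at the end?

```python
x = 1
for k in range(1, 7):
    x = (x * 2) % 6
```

Let's trace through this code step by step.

Initialize: x = 1
Entering loop: for k in range(1, 7):

After execution: x = 4
4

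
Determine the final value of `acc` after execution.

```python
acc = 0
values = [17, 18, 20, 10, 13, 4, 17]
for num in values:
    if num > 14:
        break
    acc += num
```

Let's trace through this code step by step.

Initialize: acc = 0
Initialize: values = [17, 18, 20, 10, 13, 4, 17]
Entering loop: for num in values:

After execution: acc = 0
0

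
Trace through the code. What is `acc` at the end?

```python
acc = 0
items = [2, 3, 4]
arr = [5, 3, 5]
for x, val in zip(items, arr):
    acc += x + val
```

Let's trace through this code step by step.

Initialize: acc = 0
Initialize: items = [2, 3, 4]
Initialize: arr = [5, 3, 5]
Entering loop: for x, val in zip(items, arr):

After execution: acc = 22
22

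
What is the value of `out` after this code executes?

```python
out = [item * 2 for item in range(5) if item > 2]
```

Let's trace through this code step by step.

Initialize: out = [item * 2 for item in range(5) if item > 2]

After execution: out = [6, 8]
[6, 8]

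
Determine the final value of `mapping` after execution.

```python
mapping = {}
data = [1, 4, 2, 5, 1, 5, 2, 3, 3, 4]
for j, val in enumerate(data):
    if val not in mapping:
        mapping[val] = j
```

Let's trace through this code step by step.

Initialize: mapping = {}
Initialize: data = [1, 4, 2, 5, 1, 5, 2, 3, 3, 4]
Entering loop: for j, val in enumerate(data):

After execution: mapping = {1: 0, 4: 1, 2: 2, 5: 3, 3: 7}
{1: 0, 4: 1, 2: 2, 5: 3, 3: 7}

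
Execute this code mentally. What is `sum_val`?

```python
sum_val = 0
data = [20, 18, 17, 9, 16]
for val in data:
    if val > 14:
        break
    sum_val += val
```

Let's trace through this code step by step.

Initialize: sum_val = 0
Initialize: data = [20, 18, 17, 9, 16]
Entering loop: for val in data:

After execution: sum_val = 0
0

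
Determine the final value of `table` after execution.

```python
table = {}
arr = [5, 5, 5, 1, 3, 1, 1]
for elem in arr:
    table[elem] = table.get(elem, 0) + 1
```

Let's trace through this code step by step.

Initialize: table = {}
Initialize: arr = [5, 5, 5, 1, 3, 1, 1]
Entering loop: for elem in arr:

After execution: table = {5: 3, 1: 3, 3: 1}
{5: 3, 1: 3, 3: 1}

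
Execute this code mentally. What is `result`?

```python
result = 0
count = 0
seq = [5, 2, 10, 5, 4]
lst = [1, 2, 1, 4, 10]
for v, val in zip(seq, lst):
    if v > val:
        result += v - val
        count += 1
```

Let's trace through this code step by step.

Initialize: result = 0
Initialize: count = 0
Initialize: seq = [5, 2, 10, 5, 4]
Initialize: lst = [1, 2, 1, 4, 10]
Entering loop: for v, val in zip(seq, lst):

After execution: result = 14
14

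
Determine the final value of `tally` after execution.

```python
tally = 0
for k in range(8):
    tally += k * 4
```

Let's trace through this code step by step.

Initialize: tally = 0
Entering loop: for k in range(8):

After execution: tally = 112
112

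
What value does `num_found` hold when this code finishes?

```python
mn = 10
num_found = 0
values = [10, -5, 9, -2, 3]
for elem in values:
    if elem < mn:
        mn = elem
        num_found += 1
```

Let's trace through this code step by step.

Initialize: mn = 10
Initialize: num_found = 0
Initialize: values = [10, -5, 9, -2, 3]
Entering loop: for elem in values:

After execution: num_found = 1
1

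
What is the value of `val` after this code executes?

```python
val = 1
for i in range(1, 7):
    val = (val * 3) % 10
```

Let's trace through this code step by step.

Initialize: val = 1
Entering loop: for i in range(1, 7):

After execution: val = 9
9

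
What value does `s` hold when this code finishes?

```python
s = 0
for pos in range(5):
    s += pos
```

Let's trace through this code step by step.

Initialize: s = 0
Entering loop: for pos in range(5):

After execution: s = 10
10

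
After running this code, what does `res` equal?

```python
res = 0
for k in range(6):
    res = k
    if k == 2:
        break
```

Let's trace through this code step by step.

Initialize: res = 0
Entering loop: for k in range(6):

After execution: res = 2
2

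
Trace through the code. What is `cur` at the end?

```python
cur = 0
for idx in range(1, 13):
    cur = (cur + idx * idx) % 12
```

Let's trace through this code step by step.

Initialize: cur = 0
Entering loop: for idx in range(1, 13):

After execution: cur = 2
2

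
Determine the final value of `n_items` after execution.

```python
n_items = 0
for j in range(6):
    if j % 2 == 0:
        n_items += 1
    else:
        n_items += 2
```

Let's trace through this code step by step.

Initialize: n_items = 0
Entering loop: for j in range(6):

After execution: n_items = 9
9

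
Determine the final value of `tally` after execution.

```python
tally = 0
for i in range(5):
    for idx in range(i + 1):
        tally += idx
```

Let's trace through this code step by step.

Initialize: tally = 0
Entering loop: for i in range(5):

After execution: tally = 20
20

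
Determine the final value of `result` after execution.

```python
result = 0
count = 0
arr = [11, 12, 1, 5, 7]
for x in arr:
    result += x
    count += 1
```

Let's trace through this code step by step.

Initialize: result = 0
Initialize: count = 0
Initialize: arr = [11, 12, 1, 5, 7]
Entering loop: for x in arr:

After execution: result = 36
36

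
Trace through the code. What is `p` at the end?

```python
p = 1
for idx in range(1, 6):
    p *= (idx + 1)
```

Let's trace through this code step by step.

Initialize: p = 1
Entering loop: for idx in range(1, 6):

After execution: p = 720
720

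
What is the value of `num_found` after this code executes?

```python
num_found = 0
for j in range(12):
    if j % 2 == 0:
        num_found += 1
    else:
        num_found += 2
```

Let's trace through this code step by step.

Initialize: num_found = 0
Entering loop: for j in range(12):

After execution: num_found = 18
18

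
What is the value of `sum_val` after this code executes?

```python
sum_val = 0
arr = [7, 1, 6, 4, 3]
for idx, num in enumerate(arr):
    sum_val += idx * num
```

Let's trace through this code step by step.

Initialize: sum_val = 0
Initialize: arr = [7, 1, 6, 4, 3]
Entering loop: for idx, num in enumerate(arr):

After execution: sum_val = 37
37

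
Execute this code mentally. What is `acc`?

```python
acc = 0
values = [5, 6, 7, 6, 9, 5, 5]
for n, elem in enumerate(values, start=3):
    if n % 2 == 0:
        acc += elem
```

Let's trace through this code step by step.

Initialize: acc = 0
Initialize: values = [5, 6, 7, 6, 9, 5, 5]
Entering loop: for n, elem in enumerate(values, start=3):

After execution: acc = 17
17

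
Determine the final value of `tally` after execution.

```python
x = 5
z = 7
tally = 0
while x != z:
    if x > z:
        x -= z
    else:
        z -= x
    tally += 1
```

Let's trace through this code step by step.

Initialize: x = 5
Initialize: z = 7
Initialize: tally = 0
Entering loop: while x != z:

After execution: tally = 4
4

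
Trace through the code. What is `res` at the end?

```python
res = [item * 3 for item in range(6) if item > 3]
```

Let's trace through this code step by step.

Initialize: res = [item * 3 for item in range(6) if item > 3]

After execution: res = [12, 15]
[12, 15]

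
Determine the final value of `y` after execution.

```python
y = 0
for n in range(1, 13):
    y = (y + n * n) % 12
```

Let's trace through this code step by step.

Initialize: y = 0
Entering loop: for n in range(1, 13):

After execution: y = 2
2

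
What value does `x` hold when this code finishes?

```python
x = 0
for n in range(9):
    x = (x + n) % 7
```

Let's trace through this code step by step.

Initialize: x = 0
Entering loop: for n in range(9):

After execution: x = 1
1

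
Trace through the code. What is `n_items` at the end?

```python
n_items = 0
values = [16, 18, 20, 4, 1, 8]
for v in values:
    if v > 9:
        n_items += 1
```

Let's trace through this code step by step.

Initialize: n_items = 0
Initialize: values = [16, 18, 20, 4, 1, 8]
Entering loop: for v in values:

After execution: n_items = 3
3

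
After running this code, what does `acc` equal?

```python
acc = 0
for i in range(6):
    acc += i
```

Let's trace through this code step by step.

Initialize: acc = 0
Entering loop: for i in range(6):

After execution: acc = 15
15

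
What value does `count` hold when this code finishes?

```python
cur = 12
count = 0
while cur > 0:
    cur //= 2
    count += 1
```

Let's trace through this code step by step.

Initialize: cur = 12
Initialize: count = 0
Entering loop: while cur > 0:

After execution: count = 4
4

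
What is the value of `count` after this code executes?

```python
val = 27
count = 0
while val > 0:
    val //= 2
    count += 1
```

Let's trace through this code step by step.

Initialize: val = 27
Initialize: count = 0
Entering loop: while val > 0:

After execution: count = 5
5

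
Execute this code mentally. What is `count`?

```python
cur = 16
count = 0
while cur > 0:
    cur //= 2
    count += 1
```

Let's trace through this code step by step.

Initialize: cur = 16
Initialize: count = 0
Entering loop: while cur > 0:

After execution: count = 5
5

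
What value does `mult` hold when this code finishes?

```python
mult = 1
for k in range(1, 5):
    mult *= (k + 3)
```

Let's trace through this code step by step.

Initialize: mult = 1
Entering loop: for k in range(1, 5):

After execution: mult = 840
840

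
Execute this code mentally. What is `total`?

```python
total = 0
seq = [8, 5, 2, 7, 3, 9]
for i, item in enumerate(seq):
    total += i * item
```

Let's trace through this code step by step.

Initialize: total = 0
Initialize: seq = [8, 5, 2, 7, 3, 9]
Entering loop: for i, item in enumerate(seq):

After execution: total = 87
87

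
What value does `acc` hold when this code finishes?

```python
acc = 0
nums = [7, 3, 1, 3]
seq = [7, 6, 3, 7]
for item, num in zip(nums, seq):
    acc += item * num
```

Let's trace through this code step by step.

Initialize: acc = 0
Initialize: nums = [7, 3, 1, 3]
Initialize: seq = [7, 6, 3, 7]
Entering loop: for item, num in zip(nums, seq):

After execution: acc = 91
91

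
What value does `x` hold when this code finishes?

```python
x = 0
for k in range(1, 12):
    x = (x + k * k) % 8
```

Let's trace through this code step by step.

Initialize: x = 0
Entering loop: for k in range(1, 12):

After execution: x = 2
2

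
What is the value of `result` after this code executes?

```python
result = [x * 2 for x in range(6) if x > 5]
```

Let's trace through this code step by step.

Initialize: result = [x * 2 for x in range(6) if x > 5]

After execution: result = []
[]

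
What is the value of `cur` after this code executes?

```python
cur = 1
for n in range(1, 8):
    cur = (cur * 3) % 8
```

Let's trace through this code step by step.

Initialize: cur = 1
Entering loop: for n in range(1, 8):

After execution: cur = 3
3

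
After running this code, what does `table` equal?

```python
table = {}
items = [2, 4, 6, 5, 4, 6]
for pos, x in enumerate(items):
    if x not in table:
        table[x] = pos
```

Let's trace through this code step by step.

Initialize: table = {}
Initialize: items = [2, 4, 6, 5, 4, 6]
Entering loop: for pos, x in enumerate(items):

After execution: table = {2: 0, 4: 1, 6: 2, 5: 3}
{2: 0, 4: 1, 6: 2, 5: 3}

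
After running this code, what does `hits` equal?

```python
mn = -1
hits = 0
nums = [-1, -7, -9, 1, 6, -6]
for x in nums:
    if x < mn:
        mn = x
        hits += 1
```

Let's trace through this code step by step.

Initialize: mn = -1
Initialize: hits = 0
Initialize: nums = [-1, -7, -9, 1, 6, -6]
Entering loop: for x in nums:

After execution: hits = 2
2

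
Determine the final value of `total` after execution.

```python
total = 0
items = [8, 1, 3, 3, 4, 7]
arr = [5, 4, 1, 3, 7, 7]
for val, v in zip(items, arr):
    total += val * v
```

Let's trace through this code step by step.

Initialize: total = 0
Initialize: items = [8, 1, 3, 3, 4, 7]
Initialize: arr = [5, 4, 1, 3, 7, 7]
Entering loop: for val, v in zip(items, arr):

After execution: total = 133
133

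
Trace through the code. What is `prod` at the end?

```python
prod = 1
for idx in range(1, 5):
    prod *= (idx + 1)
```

Let's trace through this code step by step.

Initialize: prod = 1
Entering loop: for idx in range(1, 5):

After execution: prod = 120
120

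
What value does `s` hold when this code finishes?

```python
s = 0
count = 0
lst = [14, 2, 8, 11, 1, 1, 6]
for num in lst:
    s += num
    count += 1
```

Let's trace through this code step by step.

Initialize: s = 0
Initialize: count = 0
Initialize: lst = [14, 2, 8, 11, 1, 1, 6]
Entering loop: for num in lst:

After execution: s = 43
43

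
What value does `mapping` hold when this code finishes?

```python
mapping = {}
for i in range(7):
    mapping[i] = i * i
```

Let's trace through this code step by step.

Initialize: mapping = {}
Entering loop: for i in range(7):

After execution: mapping = {0: 0, 1: 1, 2: 4, 3: 9, 4: 16, 5: 25, 6: 36}
{0: 0, 1: 1, 2: 4, 3: 9, 4: 16, 5: 25, 6: 36}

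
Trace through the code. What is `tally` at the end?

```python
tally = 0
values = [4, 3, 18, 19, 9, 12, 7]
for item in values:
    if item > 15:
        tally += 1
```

Let's trace through this code step by step.

Initialize: tally = 0
Initialize: values = [4, 3, 18, 19, 9, 12, 7]
Entering loop: for item in values:

After execution: tally = 2
2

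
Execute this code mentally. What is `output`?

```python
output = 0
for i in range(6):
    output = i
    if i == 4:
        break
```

Let's trace through this code step by step.

Initialize: output = 0
Entering loop: for i in range(6):

After execution: output = 4
4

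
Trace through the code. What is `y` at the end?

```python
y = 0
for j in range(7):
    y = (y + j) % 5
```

Let's trace through this code step by step.

Initialize: y = 0
Entering loop: for j in range(7):

After execution: y = 1
1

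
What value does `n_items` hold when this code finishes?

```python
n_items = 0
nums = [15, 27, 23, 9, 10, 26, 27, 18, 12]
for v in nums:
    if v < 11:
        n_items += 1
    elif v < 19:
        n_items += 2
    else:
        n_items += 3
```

Let's trace through this code step by step.

Initialize: n_items = 0
Initialize: nums = [15, 27, 23, 9, 10, 26, 27, 18, 12]
Entering loop: for v in nums:

After execution: n_items = 20
20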